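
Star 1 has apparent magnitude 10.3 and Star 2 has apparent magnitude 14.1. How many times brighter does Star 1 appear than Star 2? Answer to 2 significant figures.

33

Δm = 10.3 − (14.1) = -3.8
Flux ratio = 10^(−0.4 Δm) = 10^(−0.4 × -3.8) = 10^1.520 = 33.11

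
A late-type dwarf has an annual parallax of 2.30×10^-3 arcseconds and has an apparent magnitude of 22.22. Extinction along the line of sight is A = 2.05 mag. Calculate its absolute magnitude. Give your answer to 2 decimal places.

M ≈ 11.98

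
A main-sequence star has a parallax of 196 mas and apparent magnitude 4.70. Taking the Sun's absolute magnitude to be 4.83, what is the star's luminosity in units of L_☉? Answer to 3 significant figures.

L/L_☉ ≈ 0.293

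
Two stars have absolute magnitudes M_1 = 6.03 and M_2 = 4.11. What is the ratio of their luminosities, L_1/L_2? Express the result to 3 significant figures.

ΔM = M_1 − M_2 = 1.92
L_1/L_2 = 10^(−0.4 ΔM) = 10^-0.768 = 0.1706

L_1/L_2 ≈ 0.171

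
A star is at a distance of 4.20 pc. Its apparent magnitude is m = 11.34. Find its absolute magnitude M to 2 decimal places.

5 log₁₀(d/10 pc) = 5 log₁₀(4.200) − 5 = -1.884
M = m − 5 log₁₀(d/10) = 11.34 + 1.884 = 13.224

M ≈ 13.22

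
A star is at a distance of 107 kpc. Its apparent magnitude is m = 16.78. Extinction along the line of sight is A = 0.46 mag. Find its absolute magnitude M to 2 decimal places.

d = 107 kpc = 107000 pc
5 log₁₀(d/10 pc) = 5 log₁₀(107000) − 5 = 20.147
M = m − 5 log₁₀(d/10) − A = 16.78 − 20.147 − 0.46 = -3.827

M ≈ -3.83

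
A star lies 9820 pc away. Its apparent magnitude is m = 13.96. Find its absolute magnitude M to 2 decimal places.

5 log₁₀(d/10 pc) = 5 log₁₀(9820) − 5 = 14.961
M = m − 5 log₁₀(d/10) = 13.96 − 14.961 = -1.001

M ≈ -1.00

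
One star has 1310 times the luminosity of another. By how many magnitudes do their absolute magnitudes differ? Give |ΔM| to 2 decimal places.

|ΔM| ≈ 7.79

Pogson: ΔM = −2.5 log₁₀(ratio) = −2.5 log₁₀(1310) = −2.5 × 3.1173 = -7.793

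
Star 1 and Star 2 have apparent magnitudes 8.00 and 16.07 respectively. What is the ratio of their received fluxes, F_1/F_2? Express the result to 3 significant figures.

F_1/F_2 ≈ 1690

Magnitude difference = -8.07
Flux ratio = 10^(−0.4 Δm) = 10^(−0.4 × -8.07) = 10^3.228 = 1690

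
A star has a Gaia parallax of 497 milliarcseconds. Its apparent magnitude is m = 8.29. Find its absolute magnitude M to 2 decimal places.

M ≈ 11.77

p = 497 mas = 0.497″ → d = 1/p = 2.012 pc
5 log₁₀(d/10 pc) = 5 log₁₀(2.012) − 5 = -3.482
M = m − 5 log₁₀(d/10) = 8.29 + 3.482 = 11.772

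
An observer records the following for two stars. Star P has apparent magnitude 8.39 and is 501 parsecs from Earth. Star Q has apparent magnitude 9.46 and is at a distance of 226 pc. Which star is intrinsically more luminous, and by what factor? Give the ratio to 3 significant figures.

Star P: M = m − 5 log₁₀ d + 5 = 8.39 − 5·2.6998 + 5 = -0.109
Star Q: M = m − 5 log₁₀ d + 5 = 9.46 − 5·2.3541 + 5 = 2.689
ΔM = M_P − M_Q = -0.109 − (2.689) = -2.799; smaller M is more luminous → Star P.
L ratio = 10^(0.4 |ΔM|) = 10^1.119 = 13.17

Star P is more luminous, by a factor of 13.2.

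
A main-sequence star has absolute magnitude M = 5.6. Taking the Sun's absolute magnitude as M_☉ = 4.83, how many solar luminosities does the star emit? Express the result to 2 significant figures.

L/L_☉ ≈ 0.49

M − M_☉ = 5.6 − 4.83 = 0.770
L/L_☉ = 10^(−0.4 (M − M_☉)) = 10^-0.308 = 0.4920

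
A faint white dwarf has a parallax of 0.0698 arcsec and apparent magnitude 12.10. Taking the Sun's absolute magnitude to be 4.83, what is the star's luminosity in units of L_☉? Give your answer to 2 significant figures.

L/L_☉ ≈ 2.5×10^-3

d = 1/p = 1/0.0698″ = 14.33 pc
M = m − 5 log₁₀ d + 5 = 12.10 − 5·1.1561 + 5 = 11.319
M − M_☉ = 11.319 − 4.83 = 6.489
L/L_☉ = 10^(−0.4 × 6.489) = 2.537×10^-3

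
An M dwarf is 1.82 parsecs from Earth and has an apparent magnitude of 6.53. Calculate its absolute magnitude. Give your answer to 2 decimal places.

5 log₁₀(d/10 pc) = 5 log₁₀(1.820) − 5 = -3.700
M = m − 5 log₁₀(d/10) = 6.53 + 3.700 = 10.230

M ≈ 10.23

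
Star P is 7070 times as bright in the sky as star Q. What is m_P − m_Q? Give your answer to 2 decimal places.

m_P − m_Q ≈ -9.62

Pogson: Δm = −2.5 log₁₀(ratio) = −2.5 log₁₀(7070) = −2.5 × 3.8494 = -9.624
Star P is brighter, so it has the smaller magnitude: the difference is negative.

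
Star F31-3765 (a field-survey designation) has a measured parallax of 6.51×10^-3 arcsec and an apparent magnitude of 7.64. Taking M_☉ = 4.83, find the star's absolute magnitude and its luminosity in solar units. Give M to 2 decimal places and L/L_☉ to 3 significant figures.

d = 1/p = 1/6.51×10^-3″ = 153.6 pc
M = m − 5 log₁₀ d + 5 = 7.64 − 5·2.1864 + 5 = 1.708
M − M_☉ = 1.708 − 4.83 = -3.122
L/L_☉ = 10^(−0.4 × -3.122) = 17.74

M ≈ 1.71; L/L_☉ ≈ 17.7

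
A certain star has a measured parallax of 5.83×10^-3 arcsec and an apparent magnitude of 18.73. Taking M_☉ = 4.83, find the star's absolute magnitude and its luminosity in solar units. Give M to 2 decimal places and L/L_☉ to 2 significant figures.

d = 1/p = 1/5.83×10^-3″ = 171.5 pc
M = m − 5 log₁₀ d + 5 = 18.73 − 5·2.2343 + 5 = 12.558
M − M_☉ = 12.558 − 4.83 = 7.728
L/L_☉ = 10^(−0.4 × 7.728) = 8.103×10^-4

M ≈ 12.56; L/L_☉ ≈ 8.1×10^-4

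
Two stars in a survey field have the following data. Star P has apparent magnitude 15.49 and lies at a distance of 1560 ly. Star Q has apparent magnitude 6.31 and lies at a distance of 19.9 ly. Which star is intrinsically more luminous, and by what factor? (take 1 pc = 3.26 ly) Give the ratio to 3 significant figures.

Star P is more luminous, by a factor of 1.31.

Star P: d = 1560 ly / 3.26 = 478.5 pc
Star P: M = m − 5 log₁₀ d + 5 = 15.49 − 5·2.6799 + 5 = 7.090
Star Q: d = 19.9 ly / 3.26 = 6.104 pc
Star Q: M = m − 5 log₁₀ d + 5 = 6.31 − 5·0.7856 + 5 = 7.382
ΔM = M_P − M_Q = 7.090 − (7.382) = -0.291; smaller M is more luminous → Star P.
L ratio = 10^(0.4 |ΔM|) = 10^0.117 = 1.308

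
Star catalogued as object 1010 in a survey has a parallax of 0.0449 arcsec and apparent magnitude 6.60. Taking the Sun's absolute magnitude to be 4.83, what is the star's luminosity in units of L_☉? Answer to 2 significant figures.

d = 1/p = 1/0.0449″ = 22.27 pc
M = m − 5 log₁₀ d + 5 = 6.60 − 5·1.3478 + 5 = 4.861
M − M_☉ = 4.861 − 4.83 = 0.031
L/L_☉ = 10^(−0.4 × 0.031) = 0.9716

L/L_☉ ≈ 0.97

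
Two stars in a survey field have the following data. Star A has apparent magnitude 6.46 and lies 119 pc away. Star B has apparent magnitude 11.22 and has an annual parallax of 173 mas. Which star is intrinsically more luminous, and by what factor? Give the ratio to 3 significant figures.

Star A is more luminous, by a factor of 34000.

Star A: M = m − 5 log₁₀ d + 5 = 6.46 − 5·2.0755 + 5 = 1.082
Star B: p = 173 mas = 0.173″ → d = 1/p = 5.780 pc
Star B: M = m − 5 log₁₀ d + 5 = 11.22 − 5·0.7620 + 5 = 12.410
ΔM = M_A − M_B = 1.082 − (12.410) = -11.328; smaller M is more luminous → Star A.
L ratio = 10^(0.4 |ΔM|) = 10^4.531 = 33980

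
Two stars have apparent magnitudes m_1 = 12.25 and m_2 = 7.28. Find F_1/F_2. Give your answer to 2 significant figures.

Δm = 12.25 − (7.28) = 4.97
Flux ratio = 10^(−0.4 Δm) = 10^(−0.4 × 4.97) = 10^-1.988 = 0.01028

F_1/F_2 ≈ 0.010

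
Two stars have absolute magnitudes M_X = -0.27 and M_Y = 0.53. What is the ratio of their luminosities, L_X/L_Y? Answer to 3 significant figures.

ΔM = M_X − M_Y = -0.80
L_X/L_Y = 10^(−0.4 ΔM) = 10^0.320 = 2.089

L_X/L_Y ≈ 2.09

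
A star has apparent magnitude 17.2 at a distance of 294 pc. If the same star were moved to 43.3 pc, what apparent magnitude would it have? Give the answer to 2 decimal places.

m ≈ 13.04

Flux ∝ 1/d², so Δm = 5 log₁₀(d₂/d₁) = 5 log₁₀(43.3/294) = -4.159
m₂ = m₁ + Δm = 17.2 + (-4.159) = 13.041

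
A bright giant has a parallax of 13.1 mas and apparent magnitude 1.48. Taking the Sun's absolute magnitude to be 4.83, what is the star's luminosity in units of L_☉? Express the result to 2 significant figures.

d = 1/p = 1000/13.1 mas = 76.34 pc
M = m − 5 log₁₀ d + 5 = 1.48 − 5·1.8827 + 5 = -2.934
M − M_☉ = -2.934 − 4.83 = -7.764
L/L_☉ = 10^(−0.4 × -7.764) = 1275

L/L_☉ ≈ 1300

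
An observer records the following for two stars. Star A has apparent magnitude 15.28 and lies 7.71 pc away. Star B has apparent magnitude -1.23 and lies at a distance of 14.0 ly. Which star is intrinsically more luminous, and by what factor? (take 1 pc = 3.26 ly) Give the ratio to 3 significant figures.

Star B is more luminous, by a factor of 1.25×10^6.

Star A: M = m − 5 log₁₀ d + 5 = 15.28 − 5·0.8871 + 5 = 15.845
Star B: d = 14.0 ly / 3.26 = 4.294 pc
Star B: M = m − 5 log₁₀ d + 5 = -1.23 − 5·0.6329 + 5 = 0.605
ΔM = M_A − M_B = 15.845 − (0.605) = 15.239; smaller M is more luminous → Star B.
L ratio = 10^(0.4 |ΔM|) = 10^6.096 = 1.247×10^6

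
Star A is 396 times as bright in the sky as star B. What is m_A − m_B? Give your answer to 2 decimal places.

m_A − m_B ≈ -6.49

Pogson: Δm = −2.5 log₁₀(ratio) = −2.5 log₁₀(396) = −2.5 × 2.5977 = -6.494
Star A is brighter, so it has the smaller magnitude: the difference is negative.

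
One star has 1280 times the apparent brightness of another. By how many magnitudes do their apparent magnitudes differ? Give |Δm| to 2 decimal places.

Pogson: Δm = −2.5 log₁₀(ratio) = −2.5 log₁₀(1280) = −2.5 × 3.1072 = -7.768

|Δm| ≈ 7.77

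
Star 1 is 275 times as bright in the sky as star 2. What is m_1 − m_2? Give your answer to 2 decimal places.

m_1 − m_2 ≈ -6.10

Pogson: Δm = −2.5 log₁₀(ratio) = −2.5 log₁₀(275) = −2.5 × 2.4393 = -6.098
Star 1 is brighter, so it has the smaller magnitude: the difference is negative.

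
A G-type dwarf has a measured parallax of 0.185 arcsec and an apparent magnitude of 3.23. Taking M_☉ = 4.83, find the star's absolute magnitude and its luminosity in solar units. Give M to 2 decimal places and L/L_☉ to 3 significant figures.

d = 1/p = 1/0.185″ = 5.405 pc
M = m − 5 log₁₀ d + 5 = 3.23 − 5·0.7328 + 5 = 4.566
M − M_☉ = 4.566 − 4.83 = -0.264
L/L_☉ = 10^(−0.4 × -0.264) = 1.275

M ≈ 4.57; L/L_☉ ≈ 1.28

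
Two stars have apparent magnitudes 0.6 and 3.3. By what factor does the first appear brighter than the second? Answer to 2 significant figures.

12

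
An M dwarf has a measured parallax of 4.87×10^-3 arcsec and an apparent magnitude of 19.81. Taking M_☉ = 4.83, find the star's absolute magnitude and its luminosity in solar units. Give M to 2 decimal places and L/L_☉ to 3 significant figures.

M ≈ 13.25; L/L_☉ ≈ 4.29×10^-4

d = 1/p = 1/4.87×10^-3″ = 205.3 pc
M = m − 5 log₁₀ d + 5 = 19.81 − 5·2.3125 + 5 = 13.248
M − M_☉ = 13.248 − 4.83 = 8.418
L/L_☉ = 10^(−0.4 × 8.418) = 4.295×10^-4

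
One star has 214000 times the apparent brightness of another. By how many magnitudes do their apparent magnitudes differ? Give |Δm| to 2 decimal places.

|Δm| ≈ 13.33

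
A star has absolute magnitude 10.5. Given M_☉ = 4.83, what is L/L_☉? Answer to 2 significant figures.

L/L_☉ ≈ 5.4×10^-3

M − M_☉ = 10.5 − 4.83 = 5.670
L/L_☉ = 10^(−0.4 (M − M_☉)) = 10^-2.268 = 5.395×10^-3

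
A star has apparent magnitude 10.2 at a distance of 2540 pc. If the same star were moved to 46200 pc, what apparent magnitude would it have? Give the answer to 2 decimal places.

Flux ∝ 1/d², so Δm = 5 log₁₀(d₂/d₁) = 5 log₁₀(46200/2540) = 6.299
m₂ = m₁ + Δm = 10.2 + (6.299) = 16.499

m ≈ 16.50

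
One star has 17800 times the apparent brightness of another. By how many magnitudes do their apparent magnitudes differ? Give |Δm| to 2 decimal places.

Pogson: Δm = −2.5 log₁₀(ratio) = −2.5 log₁₀(17800) = −2.5 × 4.2504 = -10.626

|Δm| ≈ 10.63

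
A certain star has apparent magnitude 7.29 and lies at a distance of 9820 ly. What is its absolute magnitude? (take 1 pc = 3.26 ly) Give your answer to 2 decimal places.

d = 9820 ly / 3.26 = 3012 pc
5 log₁₀(d/10 pc) = 5 log₁₀(3012) − 5 = 12.394
M = m − 5 log₁₀(d/10) = 7.29 − 12.394 = -5.104

M ≈ -5.10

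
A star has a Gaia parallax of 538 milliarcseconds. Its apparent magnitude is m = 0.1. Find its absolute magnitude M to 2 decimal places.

M ≈ 3.75

p = 538 mas = 0.538″ → d = 1/p = 1.859 pc
5 log₁₀(d/10 pc) = 5 log₁₀(1.859) − 5 = -3.654
M = m − 5 log₁₀(d/10) = 0.1 + 3.654 = 3.754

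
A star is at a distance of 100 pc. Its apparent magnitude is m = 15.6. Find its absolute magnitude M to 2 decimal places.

5 log₁₀(d/10 pc) = 5 log₁₀(100.0) − 5 = 5.000
M = m − 5 log₁₀(d/10) = 15.6 − 5.000 = 10.600

M ≈ 10.60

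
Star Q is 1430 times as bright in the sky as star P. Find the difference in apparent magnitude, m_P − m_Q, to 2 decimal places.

m_P − m_Q ≈ 7.89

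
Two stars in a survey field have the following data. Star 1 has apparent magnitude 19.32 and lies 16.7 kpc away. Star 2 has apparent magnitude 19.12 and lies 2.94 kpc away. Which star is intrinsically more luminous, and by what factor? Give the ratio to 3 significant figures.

Star 1: d = 16.7 kpc = 16700 pc
Star 1: M = m − 5 log₁₀ d + 5 = 19.32 − 5·4.2227 + 5 = 3.206
Star 2: d = 2.94 kpc = 2940 pc
Star 2: M = m − 5 log₁₀ d + 5 = 19.12 − 5·3.4683 + 5 = 6.778
ΔM = M_1 − M_2 = 3.206 − (6.778) = -3.572; smaller M is more luminous → Star 1.
L ratio = 10^(0.4 |ΔM|) = 10^1.429 = 26.84

Star 1 is more luminous, by a factor of 26.8.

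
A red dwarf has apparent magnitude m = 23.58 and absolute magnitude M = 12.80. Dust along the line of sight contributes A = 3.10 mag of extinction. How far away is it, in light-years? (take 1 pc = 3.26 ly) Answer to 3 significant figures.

d ≈ 1120 ly

m − M = 5 log₁₀(d/10 pc) + A  ⇒  23.58 − (12.80) − 3.10 = 5 log₁₀(d/10)
7.680 = 5 log₁₀(d/10)
log₁₀ d = (m − M − A)/5 + 1 = 2.5360
d = 10^2.5360 = 343.6 pc
= 1120 ly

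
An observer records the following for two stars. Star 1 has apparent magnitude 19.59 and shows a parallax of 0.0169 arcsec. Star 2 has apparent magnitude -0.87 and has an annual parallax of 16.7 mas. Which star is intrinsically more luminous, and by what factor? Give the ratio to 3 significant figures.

Star 1: d = 1/p = 1/0.0169″ = 59.17 pc
Star 1: M = m − 5 log₁₀ d + 5 = 19.59 − 5·1.7721 + 5 = 15.729
Star 2: p = 16.7 mas = 0.0167″ → d = 1/p = 59.88 pc
Star 2: M = m − 5 log₁₀ d + 5 = -0.87 − 5·1.7773 + 5 = -4.756
ΔM = M_1 − M_2 = 15.729 − (-4.756) = 20.486; smaller M is more luminous → Star 2.
L ratio = 10^(0.4 |ΔM|) = 10^8.194 = 1.564×10^8

Star 2 is more luminous, by a factor of 1.56×10^8.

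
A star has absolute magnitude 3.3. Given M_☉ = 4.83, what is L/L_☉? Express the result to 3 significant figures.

L/L_☉ ≈ 4.09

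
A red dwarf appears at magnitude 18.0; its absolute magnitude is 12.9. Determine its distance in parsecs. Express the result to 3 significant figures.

μ = m − M = 5.100
m − M = 5 log₁₀ d − 5
log₁₀ d = (m − M)/5 + 1 = 2.0200
d = 10^2.0200 = 104.7 pc

d ≈ 105 pc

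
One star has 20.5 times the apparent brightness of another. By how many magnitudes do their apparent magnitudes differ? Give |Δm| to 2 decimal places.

Pogson: Δm = −2.5 log₁₀(ratio) = −2.5 log₁₀(20.5) = −2.5 × 1.3118 = -3.279

|Δm| ≈ 3.28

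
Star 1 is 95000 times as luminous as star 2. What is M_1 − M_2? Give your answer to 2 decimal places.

M_1 − M_2 ≈ -12.44

Pogson: ΔM = −2.5 log₁₀(ratio) = −2.5 log₁₀(95000) = −2.5 × 4.9777 = -12.444
Star 1 is brighter, so it has the smaller magnitude: the difference is negative.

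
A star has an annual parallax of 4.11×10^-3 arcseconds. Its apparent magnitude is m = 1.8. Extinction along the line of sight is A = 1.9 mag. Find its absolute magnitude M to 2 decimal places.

M ≈ -7.03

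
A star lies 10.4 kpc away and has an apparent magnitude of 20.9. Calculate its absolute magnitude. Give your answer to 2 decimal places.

M ≈ 5.81

d = 10.4 kpc = 10400 pc
5 log₁₀(d/10 pc) = 5 log₁₀(10400) − 5 = 15.085
M = m − 5 log₁₀(d/10) = 20.9 − 15.085 = 5.815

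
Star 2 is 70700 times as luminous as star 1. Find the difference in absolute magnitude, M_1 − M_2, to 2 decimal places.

M_1 − M_2 ≈ 12.12

Pogson: ΔM = −2.5 log₁₀(ratio) = −2.5 log₁₀(70700) = −2.5 × 4.8494 = -12.124
Star 2 is brighter so has the smaller magnitude: M_1 − M_2 is positive.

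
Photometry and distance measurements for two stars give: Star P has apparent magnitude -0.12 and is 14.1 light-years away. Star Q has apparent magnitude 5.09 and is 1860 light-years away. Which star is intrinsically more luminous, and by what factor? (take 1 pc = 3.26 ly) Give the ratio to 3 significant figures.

Star Q is more luminous, by a factor of 143.

Star P: d = 14.1 ly / 3.26 = 4.325 pc
Star P: M = m − 5 log₁₀ d + 5 = -0.12 − 5·0.6360 + 5 = 1.700
Star Q: d = 1860 ly / 3.26 = 570.6 pc
Star Q: M = m − 5 log₁₀ d + 5 = 5.09 − 5·2.7563 + 5 = -3.691
ΔM = M_P − M_Q = 1.700 − (-3.691) = 5.391; smaller M is more luminous → Star Q.
L ratio = 10^(0.4 |ΔM|) = 10^2.157 = 143.4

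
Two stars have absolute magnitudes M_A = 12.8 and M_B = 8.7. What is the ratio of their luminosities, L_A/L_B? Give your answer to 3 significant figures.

ΔM = M_A − M_B = 4.1
L_A/L_B = 10^(−0.4 ΔM) = 10^-1.640 = 0.02291

L_A/L_B ≈ 0.0229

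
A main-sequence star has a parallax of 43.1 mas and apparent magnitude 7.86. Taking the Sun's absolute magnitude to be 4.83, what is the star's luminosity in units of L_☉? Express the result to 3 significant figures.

L/L_☉ ≈ 0.330

d = 1/p = 1000/43.1 mas = 23.20 pc
M = m − 5 log₁₀ d + 5 = 7.86 − 5·1.3655 + 5 = 6.032
M − M_☉ = 6.032 − 4.83 = 1.202
L/L_☉ = 10^(−0.4 × 1.202) = 0.3304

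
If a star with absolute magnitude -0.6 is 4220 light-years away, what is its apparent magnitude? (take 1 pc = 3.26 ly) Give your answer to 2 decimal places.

d = 4220 ly / 3.26 = 1294 pc
m = M + 5 log₁₀ d − 5 = -0.6 + 5·3.1121 − 5 = 9.960

m ≈ 9.96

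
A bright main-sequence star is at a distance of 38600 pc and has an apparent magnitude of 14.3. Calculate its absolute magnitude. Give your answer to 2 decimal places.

M ≈ -3.63

5 log₁₀(d/10 pc) = 5 log₁₀(38600) − 5 = 17.933
M = m − 5 log₁₀(d/10) = 14.3 − 17.933 = -3.633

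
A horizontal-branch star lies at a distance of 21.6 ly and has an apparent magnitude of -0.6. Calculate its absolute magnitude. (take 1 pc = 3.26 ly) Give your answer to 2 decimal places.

M ≈ 0.29

d = 21.6 ly / 3.26 = 6.626 pc
5 log₁₀(d/10 pc) = 5 log₁₀(6.626) − 5 = -0.894
M = m − 5 log₁₀(d/10) = -0.6 + 0.894 = 0.294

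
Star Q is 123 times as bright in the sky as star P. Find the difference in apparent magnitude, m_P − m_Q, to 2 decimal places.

m_P − m_Q ≈ 5.22

Pogson: Δm = −2.5 log₁₀(ratio) = −2.5 log₁₀(123) = −2.5 × 2.0899 = -5.225
Star Q is brighter so has the smaller magnitude: m_P − m_Q is positive.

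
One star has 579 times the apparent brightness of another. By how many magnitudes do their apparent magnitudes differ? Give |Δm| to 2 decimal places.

Pogson: Δm = −2.5 log₁₀(ratio) = −2.5 log₁₀(579) = −2.5 × 2.7627 = -6.907

|Δm| ≈ 6.91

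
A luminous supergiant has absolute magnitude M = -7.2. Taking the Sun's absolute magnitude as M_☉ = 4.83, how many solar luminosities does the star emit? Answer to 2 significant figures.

L/L_☉ ≈ 65000

M − M_☉ = -7.2 − 4.83 = -12.030
L/L_☉ = 10^(−0.4 (M − M_☉)) = 10^4.812 = 64860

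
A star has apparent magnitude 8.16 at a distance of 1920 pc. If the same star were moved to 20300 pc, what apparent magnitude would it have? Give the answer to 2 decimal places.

Flux ∝ 1/d², so Δm = 5 log₁₀(d₂/d₁) = 5 log₁₀(20300/1920) = 5.121
m₂ = m₁ + Δm = 8.16 + (5.121) = 13.281

m ≈ 13.28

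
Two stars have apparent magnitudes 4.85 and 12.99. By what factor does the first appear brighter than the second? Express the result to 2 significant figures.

1800

Magnitude difference = -8.14
Flux ratio = 10^(−0.4 Δm) = 10^(−0.4 × -8.14) = 10^3.256 = 1803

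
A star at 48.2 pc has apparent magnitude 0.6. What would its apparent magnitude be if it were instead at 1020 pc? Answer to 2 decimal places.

Flux ∝ 1/d², so Δm = 5 log₁₀(d₂/d₁) = 5 log₁₀(1020/48.2) = 6.628
m₂ = m₁ + Δm = 0.6 + (6.628) = 7.228

m ≈ 7.23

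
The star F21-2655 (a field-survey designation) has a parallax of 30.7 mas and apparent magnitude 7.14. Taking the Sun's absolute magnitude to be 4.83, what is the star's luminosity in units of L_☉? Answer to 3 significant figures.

L/L_☉ ≈ 1.26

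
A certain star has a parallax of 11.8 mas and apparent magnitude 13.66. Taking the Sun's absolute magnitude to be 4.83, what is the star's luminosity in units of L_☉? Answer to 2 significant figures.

d = 1/p = 1000/11.8 mas = 84.75 pc
M = m − 5 log₁₀ d + 5 = 13.66 − 5·1.9281 + 5 = 9.019
M − M_☉ = 9.019 − 4.83 = 4.189
L/L_☉ = 10^(−0.4 × 4.189) = 0.02110

L/L_☉ ≈ 0.021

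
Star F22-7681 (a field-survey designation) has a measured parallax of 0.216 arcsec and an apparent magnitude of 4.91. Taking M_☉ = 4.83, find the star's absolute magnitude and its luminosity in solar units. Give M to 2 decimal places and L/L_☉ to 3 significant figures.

M ≈ 6.58; L/L_☉ ≈ 0.199

d = 1/p = 1/0.216″ = 4.630 pc
M = m − 5 log₁₀ d + 5 = 4.91 − 5·0.6655 + 5 = 6.582
M − M_☉ = 6.582 − 4.83 = 1.752
L/L_☉ = 10^(−0.4 × 1.752) = 0.1991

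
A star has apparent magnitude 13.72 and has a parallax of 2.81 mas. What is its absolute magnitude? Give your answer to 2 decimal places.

M ≈ 5.96

p = 2.81 mas = 2.81×10^-3″ → d = 1/p = 355.9 pc
5 log₁₀(d/10 pc) = 5 log₁₀(355.9) − 5 = 7.756
M = m − 5 log₁₀(d/10) = 13.72 − 7.756 = 5.964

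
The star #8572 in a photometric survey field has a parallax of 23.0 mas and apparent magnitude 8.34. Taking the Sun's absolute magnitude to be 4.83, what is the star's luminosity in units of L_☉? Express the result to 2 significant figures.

L/L_☉ ≈ 0.75

d = 1/p = 1000/23.0 mas = 43.48 pc
M = m − 5 log₁₀ d + 5 = 8.34 − 5·1.6383 + 5 = 5.149
M − M_☉ = 5.149 − 4.83 = 0.319
L/L_☉ = 10^(−0.4 × 0.319) = 0.7457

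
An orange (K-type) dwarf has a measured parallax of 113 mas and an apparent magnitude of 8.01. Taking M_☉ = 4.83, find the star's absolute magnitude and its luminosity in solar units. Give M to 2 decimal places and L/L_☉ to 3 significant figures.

M ≈ 8.28; L/L_☉ ≈ 0.0419

d = 1/p = 1000/113 mas = 8.850 pc
M = m − 5 log₁₀ d + 5 = 8.01 − 5·0.9469 + 5 = 8.275
M − M_☉ = 8.275 − 4.83 = 3.445
L/L_☉ = 10^(−0.4 × 3.445) = 0.04186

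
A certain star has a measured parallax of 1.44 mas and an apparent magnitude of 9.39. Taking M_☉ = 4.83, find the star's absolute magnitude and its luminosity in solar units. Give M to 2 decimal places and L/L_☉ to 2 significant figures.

M ≈ 0.18; L/L_☉ ≈ 72

d = 1/p = 1000/1.44 mas = 694.4 pc
M = m − 5 log₁₀ d + 5 = 9.39 − 5·2.8416 + 5 = 0.182
M − M_☉ = 0.182 − 4.83 = -4.648
L/L_☉ = 10^(−0.4 × -4.648) = 72.32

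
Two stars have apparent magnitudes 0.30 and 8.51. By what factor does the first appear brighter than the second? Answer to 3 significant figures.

1920

Δm = 0.30 − (8.51) = -8.21
Flux ratio = 10^(−0.4 Δm) = 10^(−0.4 × -8.21) = 10^3.284 = 1923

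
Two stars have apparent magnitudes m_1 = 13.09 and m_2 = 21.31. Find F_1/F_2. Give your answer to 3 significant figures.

F_1/F_2 ≈ 1940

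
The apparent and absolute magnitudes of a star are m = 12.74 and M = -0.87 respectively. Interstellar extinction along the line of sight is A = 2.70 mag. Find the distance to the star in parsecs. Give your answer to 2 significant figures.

d ≈ 1500 pc

m − M = 5 log₁₀(d/10 pc) + A  ⇒  12.74 − (-0.87) − 2.70 = 5 log₁₀(d/10)
10.910 = 5 log₁₀(d/10)
log₁₀ d = (m − M − A)/5 + 1 = 3.1820
d = 10^3.1820 = 1521 pc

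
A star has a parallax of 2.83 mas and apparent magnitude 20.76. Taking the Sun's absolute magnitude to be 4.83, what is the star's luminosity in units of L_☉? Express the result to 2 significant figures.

L/L_☉ ≈ 5.3×10^-4

d = 1/p = 1000/2.83 mas = 353.4 pc
M = m − 5 log₁₀ d + 5 = 20.76 − 5·2.5482 + 5 = 13.019
M − M_☉ = 13.019 − 4.83 = 8.189
L/L_☉ = 10^(−0.4 × 8.189) = 5.302×10^-4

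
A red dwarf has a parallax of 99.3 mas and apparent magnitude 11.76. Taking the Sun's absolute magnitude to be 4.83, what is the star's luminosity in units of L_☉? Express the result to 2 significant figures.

L/L_☉ ≈ 1.7×10^-3

d = 1/p = 1000/99.3 mas = 10.07 pc
M = m − 5 log₁₀ d + 5 = 11.76 − 5·1.0031 + 5 = 11.745
M − M_☉ = 11.745 − 4.83 = 6.915
L/L_☉ = 10^(−0.4 × 6.915) = 1.714×10^-3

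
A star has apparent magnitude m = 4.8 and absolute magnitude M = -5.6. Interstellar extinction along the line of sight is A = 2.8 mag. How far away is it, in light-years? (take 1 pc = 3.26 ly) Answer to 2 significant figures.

d ≈ 1100 ly

m − M = 5 log₁₀(d/10 pc) + A  ⇒  4.8 − (-5.6) − 2.8 = 5 log₁₀(d/10)
7.600 = 5 log₁₀(d/10)
log₁₀ d = (m − M − A)/5 + 1 = 2.5200
d = 10^2.5200 = 331.1 pc
= 1079 ly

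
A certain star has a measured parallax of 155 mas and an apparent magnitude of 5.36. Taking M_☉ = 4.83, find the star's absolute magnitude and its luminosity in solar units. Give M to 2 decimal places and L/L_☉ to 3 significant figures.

M ≈ 6.31; L/L_☉ ≈ 0.255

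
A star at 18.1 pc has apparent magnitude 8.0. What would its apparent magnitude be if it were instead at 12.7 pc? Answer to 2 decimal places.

Flux ∝ 1/d², so Δm = 5 log₁₀(d₂/d₁) = 5 log₁₀(12.7/18.1) = -0.769
m₂ = m₁ + Δm = 8.0 + (-0.769) = 7.231

m ≈ 7.23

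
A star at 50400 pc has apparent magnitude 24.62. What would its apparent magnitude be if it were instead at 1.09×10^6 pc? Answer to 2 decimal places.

Flux ∝ 1/d², so Δm = 5 log₁₀(d₂/d₁) = 5 log₁₀(1.09×10^6/50400) = 6.675
m₂ = m₁ + Δm = 24.62 + (6.675) = 31.295

m ≈ 31.29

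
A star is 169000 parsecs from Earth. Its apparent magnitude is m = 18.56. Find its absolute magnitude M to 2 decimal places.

5 log₁₀(d/10 pc) = 5 log₁₀(169000) − 5 = 21.139
M = m − 5 log₁₀(d/10) = 18.56 − 21.139 = -2.579

M ≈ -2.58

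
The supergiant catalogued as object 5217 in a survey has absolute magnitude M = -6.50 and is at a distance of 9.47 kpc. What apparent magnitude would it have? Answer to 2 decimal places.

d = 9.47 kpc = 9470 pc
m = M + 5 log₁₀ d − 5 = -6.50 + 5·3.9763 − 5 = 8.382

m ≈ 8.38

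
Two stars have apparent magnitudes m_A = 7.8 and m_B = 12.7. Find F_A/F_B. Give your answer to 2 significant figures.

F_A/F_B ≈ 91

Magnitude difference = -4.9
Flux ratio = 10^(−0.4 Δm) = 10^(−0.4 × -4.9) = 10^1.960 = 91.20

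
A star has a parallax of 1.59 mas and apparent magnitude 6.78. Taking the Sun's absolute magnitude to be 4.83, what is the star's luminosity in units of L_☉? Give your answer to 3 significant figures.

d = 1/p = 1000/1.59 mas = 628.9 pc
M = m − 5 log₁₀ d + 5 = 6.78 − 5·2.7986 + 5 = -2.213
M − M_☉ = -2.213 − 4.83 = -7.043
L/L_☉ = 10^(−0.4 × -7.043) = 656.5

L/L_☉ ≈ 656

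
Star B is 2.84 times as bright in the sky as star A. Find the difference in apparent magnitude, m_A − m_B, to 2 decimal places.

m_A − m_B ≈ 1.13

Pogson: Δm = −2.5 log₁₀(ratio) = −2.5 log₁₀(2.84) = −2.5 × 0.4533 = -1.133
Star B is brighter so has the smaller magnitude: m_A − m_B is positive.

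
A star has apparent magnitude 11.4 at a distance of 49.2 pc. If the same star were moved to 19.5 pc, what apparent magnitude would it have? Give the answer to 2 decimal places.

m ≈ 9.39

Flux ∝ 1/d², so Δm = 5 log₁₀(d₂/d₁) = 5 log₁₀(19.5/49.2) = -2.010
m₂ = m₁ + Δm = 11.4 + (-2.010) = 9.390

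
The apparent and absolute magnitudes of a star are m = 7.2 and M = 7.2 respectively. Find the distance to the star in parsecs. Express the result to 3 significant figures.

d ≈ 10.0 pc

Distance modulus: m − M = 7.2 − (7.2) = 0.000
m − M = 5 log₁₀ d − 5
log₁₀ d = (m − M)/5 + 1 = 1.0000
d = 10^1.0000 = 10.00 pc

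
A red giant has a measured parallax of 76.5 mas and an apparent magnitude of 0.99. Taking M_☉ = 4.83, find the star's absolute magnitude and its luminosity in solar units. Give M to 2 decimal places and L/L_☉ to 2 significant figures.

d = 1/p = 1000/76.5 mas = 13.07 pc
M = m − 5 log₁₀ d + 5 = 0.99 − 5·1.1163 + 5 = 0.408
M − M_☉ = 0.408 − 4.83 = -4.422
L/L_☉ = 10^(−0.4 × -4.422) = 58.71

M ≈ 0.41; L/L_☉ ≈ 59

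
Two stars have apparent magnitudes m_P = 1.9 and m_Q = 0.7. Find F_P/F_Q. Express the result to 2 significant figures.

Magnitude difference = 1.2
Flux ratio = 10^(−0.4 Δm) = 10^(−0.4 × 1.2) = 10^-0.480 = 0.3311

F_P/F_Q ≈ 0.33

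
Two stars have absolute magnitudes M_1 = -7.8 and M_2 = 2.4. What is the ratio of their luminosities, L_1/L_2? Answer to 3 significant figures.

L_1/L_2 ≈ 12000

ΔM = M_1 − M_2 = -10.2
L_1/L_2 = 10^(−0.4 ΔM) = 10^4.080 = 12020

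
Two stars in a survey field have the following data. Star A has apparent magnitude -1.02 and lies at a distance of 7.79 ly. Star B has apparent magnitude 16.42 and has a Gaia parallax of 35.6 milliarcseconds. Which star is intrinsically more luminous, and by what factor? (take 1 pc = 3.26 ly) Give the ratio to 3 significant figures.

Star A: d = 7.79 ly / 3.26 = 2.390 pc
Star A: M = m − 5 log₁₀ d + 5 = -1.02 − 5·0.3783 + 5 = 2.088
Star B: p = 35.6 mas = 0.0356″ → d = 1/p = 28.09 pc
Star B: M = m − 5 log₁₀ d + 5 = 16.42 − 5·1.4486 + 5 = 14.177
ΔM = M_A − M_B = 2.088 − (14.177) = -12.089; smaller M is more luminous → Star A.
L ratio = 10^(0.4 |ΔM|) = 10^4.836 = 68480

Star A is more luminous, by a factor of 68500.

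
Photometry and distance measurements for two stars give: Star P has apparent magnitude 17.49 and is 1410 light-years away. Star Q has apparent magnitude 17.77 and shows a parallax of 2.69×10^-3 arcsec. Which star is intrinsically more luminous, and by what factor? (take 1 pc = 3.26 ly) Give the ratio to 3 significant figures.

Star P: d = 1410 ly / 3.26 = 432.5 pc
Star P: M = m − 5 log₁₀ d + 5 = 17.49 − 5·2.6360 + 5 = 9.310
Star Q: d = 1/p = 1/2.69×10^-3″ = 371.7 pc
Star Q: M = m − 5 log₁₀ d + 5 = 17.77 − 5·2.5702 + 5 = 9.919
ΔM = M_P − M_Q = 9.310 − (9.919) = -0.609; smaller M is more luminous → Star P.
L ratio = 10^(0.4 |ΔM|) = 10^0.244 = 1.752

Star P is more luminous, by a factor of 1.75.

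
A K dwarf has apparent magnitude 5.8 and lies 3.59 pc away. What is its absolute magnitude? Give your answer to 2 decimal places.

5 log₁₀(d/10 pc) = 5 log₁₀(3.590) − 5 = -2.225
M = m − 5 log₁₀(d/10) = 5.8 + 2.225 = 8.025

M ≈ 8.02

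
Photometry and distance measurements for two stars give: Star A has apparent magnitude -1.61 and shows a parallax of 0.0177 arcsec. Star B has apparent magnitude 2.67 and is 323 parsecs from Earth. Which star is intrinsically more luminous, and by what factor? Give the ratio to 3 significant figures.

Star A: d = 1/p = 1/0.0177″ = 56.50 pc
Star A: M = m − 5 log₁₀ d + 5 = -1.61 − 5·1.7520 + 5 = -5.370
Star B: M = m − 5 log₁₀ d + 5 = 2.67 − 5·2.5092 + 5 = -4.876
ΔM = M_A − M_B = -5.370 − (-4.876) = -0.494; smaller M is more luminous → Star A.
L ratio = 10^(0.4 |ΔM|) = 10^0.198 = 1.576

Star A is more luminous, by a factor of 1.58.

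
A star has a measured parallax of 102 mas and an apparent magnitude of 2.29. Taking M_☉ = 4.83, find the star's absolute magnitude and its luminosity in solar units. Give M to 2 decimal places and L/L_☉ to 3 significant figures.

d = 1/p = 1000/102 mas = 9.804 pc
M = m − 5 log₁₀ d + 5 = 2.29 − 5·0.9914 + 5 = 2.333
M − M_☉ = 2.333 − 4.83 = -2.497
L/L_☉ = 10^(−0.4 × -2.497) = 9.972

M ≈ 2.33; L/L_☉ ≈ 9.97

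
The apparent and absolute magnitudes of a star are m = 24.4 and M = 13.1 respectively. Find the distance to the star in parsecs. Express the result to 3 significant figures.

d ≈ 1820 pc

μ = m − M = 11.300
m − M = 5 log₁₀ d − 5
log₁₀ d = (m − M)/5 + 1 = 3.2600
d = 10^3.2600 = 1820 pc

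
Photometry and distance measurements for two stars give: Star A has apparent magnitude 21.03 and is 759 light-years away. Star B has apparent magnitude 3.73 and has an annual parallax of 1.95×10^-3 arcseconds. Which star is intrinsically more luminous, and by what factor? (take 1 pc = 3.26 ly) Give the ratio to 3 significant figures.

Star B is more luminous, by a factor of 4.04×10^7.

Star A: d = 759 ly / 3.26 = 232.8 pc
Star A: M = m − 5 log₁₀ d + 5 = 21.03 − 5·2.3670 + 5 = 14.195
Star B: d = 1/p = 1/1.95×10^-3″ = 512.8 pc
Star B: M = m − 5 log₁₀ d + 5 = 3.73 − 5·2.7100 + 5 = -4.820
ΔM = M_A − M_B = 14.195 − (-4.820) = 19.015; smaller M is more luminous → Star B.
L ratio = 10^(0.4 |ΔM|) = 10^7.606 = 4.035×10^7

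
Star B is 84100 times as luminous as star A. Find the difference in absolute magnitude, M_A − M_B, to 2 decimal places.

M_A − M_B ≈ 12.31

Pogson: ΔM = −2.5 log₁₀(ratio) = −2.5 log₁₀(84100) = −2.5 × 4.9248 = -12.312
Star B is brighter so has the smaller magnitude: M_A − M_B is positive.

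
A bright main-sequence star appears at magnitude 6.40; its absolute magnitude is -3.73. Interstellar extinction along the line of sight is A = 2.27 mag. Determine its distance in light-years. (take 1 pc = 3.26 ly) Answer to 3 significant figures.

d ≈ 1220 ly

m − M = 5 log₁₀(d/10 pc) + A  ⇒  6.40 − (-3.73) − 2.27 = 5 log₁₀(d/10)
7.860 = 5 log₁₀(d/10)
log₁₀ d = (m − M − A)/5 + 1 = 2.5720
d = 10^2.5720 = 373.3 pc
= 1217 ly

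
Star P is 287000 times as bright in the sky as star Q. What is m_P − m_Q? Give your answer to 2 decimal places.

Pogson: Δm = −2.5 log₁₀(ratio) = −2.5 log₁₀(287000) = −2.5 × 5.4579 = -13.645
Star P is brighter, so it has the smaller magnitude: the difference is negative.

m_P − m_Q ≈ -13.64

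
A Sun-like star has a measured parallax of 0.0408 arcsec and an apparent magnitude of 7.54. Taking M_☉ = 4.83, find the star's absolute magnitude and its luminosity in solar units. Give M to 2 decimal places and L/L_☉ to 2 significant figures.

M ≈ 5.59; L/L_☉ ≈ 0.50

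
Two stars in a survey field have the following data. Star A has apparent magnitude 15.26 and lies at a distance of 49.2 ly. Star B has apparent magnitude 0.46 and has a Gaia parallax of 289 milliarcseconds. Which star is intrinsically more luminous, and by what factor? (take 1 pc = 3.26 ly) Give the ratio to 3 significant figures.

Star A: d = 49.2 ly / 3.26 = 15.09 pc
Star A: M = m − 5 log₁₀ d + 5 = 15.26 − 5·1.1787 + 5 = 14.366
Star B: p = 289 mas = 0.289″ → d = 1/p = 3.460 pc
Star B: M = m − 5 log₁₀ d + 5 = 0.46 − 5·0.5391 + 5 = 2.764
ΔM = M_A − M_B = 14.366 − (2.764) = 11.602; smaller M is more luminous → Star B.
L ratio = 10^(0.4 |ΔM|) = 10^4.641 = 43720

Star B is more luminous, by a factor of 43700.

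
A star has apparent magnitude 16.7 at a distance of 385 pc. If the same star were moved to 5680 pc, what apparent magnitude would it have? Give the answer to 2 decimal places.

m ≈ 22.54

Flux ∝ 1/d², so Δm = 5 log₁₀(d₂/d₁) = 5 log₁₀(5680/385) = 5.844
m₂ = m₁ + Δm = 16.7 + (5.844) = 22.544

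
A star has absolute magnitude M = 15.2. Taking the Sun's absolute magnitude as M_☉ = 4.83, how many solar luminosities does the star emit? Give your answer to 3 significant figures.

L/L_☉ ≈ 7.11×10^-5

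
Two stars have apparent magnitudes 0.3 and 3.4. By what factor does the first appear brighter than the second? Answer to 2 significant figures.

17

Δm = 0.3 − (3.4) = -3.1
Flux ratio = 10^(−0.4 Δm) = 10^(−0.4 × -3.1) = 10^1.240 = 17.38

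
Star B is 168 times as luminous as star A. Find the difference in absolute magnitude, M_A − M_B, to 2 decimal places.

Pogson: ΔM = −2.5 log₁₀(ratio) = −2.5 log₁₀(168) = −2.5 × 2.2253 = -5.563
Star B is brighter so has the smaller magnitude: M_A − M_B is positive.

M_A − M_B ≈ 5.56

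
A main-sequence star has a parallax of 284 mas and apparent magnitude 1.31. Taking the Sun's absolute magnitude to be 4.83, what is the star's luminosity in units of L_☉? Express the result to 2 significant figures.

L/L_☉ ≈ 3.2

d = 1/p = 1000/284 mas = 3.521 pc
M = m − 5 log₁₀ d + 5 = 1.31 − 5·0.5467 + 5 = 3.577
M − M_☉ = 3.577 − 4.83 = -1.253
L/L_☉ = 10^(−0.4 × -1.253) = 3.172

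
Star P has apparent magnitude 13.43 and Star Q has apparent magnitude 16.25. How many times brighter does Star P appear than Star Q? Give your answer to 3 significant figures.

13.4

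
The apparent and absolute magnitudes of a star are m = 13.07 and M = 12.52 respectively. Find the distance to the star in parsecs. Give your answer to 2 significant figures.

d ≈ 13 pc

μ = m − M = 0.550
m − M = 5 log₁₀ d − 5
log₁₀ d = (m − M)/5 + 1 = 1.1100
d = 10^1.1100 = 12.88 pc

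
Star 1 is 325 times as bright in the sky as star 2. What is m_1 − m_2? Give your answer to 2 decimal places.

Pogson: Δm = −2.5 log₁₀(ratio) = −2.5 log₁₀(325) = −2.5 × 2.5119 = -6.280
Star 1 is brighter, so it has the smaller magnitude: the difference is negative.

m_1 − m_2 ≈ -6.28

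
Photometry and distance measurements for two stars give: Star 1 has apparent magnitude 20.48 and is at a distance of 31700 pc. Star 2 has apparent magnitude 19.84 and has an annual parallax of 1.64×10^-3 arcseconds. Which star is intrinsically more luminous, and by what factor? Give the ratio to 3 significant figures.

Star 1 is more luminous, by a factor of 1500.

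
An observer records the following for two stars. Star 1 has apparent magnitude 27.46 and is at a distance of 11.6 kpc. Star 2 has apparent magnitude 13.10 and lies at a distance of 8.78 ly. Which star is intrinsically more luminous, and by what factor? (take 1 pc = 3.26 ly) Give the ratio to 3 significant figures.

Star 1: d = 11.6 kpc = 11600 pc
Star 1: M = m − 5 log₁₀ d + 5 = 27.46 − 5·4.0645 + 5 = 12.138
Star 2: d = 8.78 ly / 3.26 = 2.693 pc
Star 2: M = m − 5 log₁₀ d + 5 = 13.10 − 5·0.4303 + 5 = 15.949
ΔM = M_1 − M_2 = 12.138 − (15.949) = -3.811; smaller M is more luminous → Star 1.
L ratio = 10^(0.4 |ΔM|) = 10^1.524 = 33.45

Star 1 is more luminous, by a factor of 33.4.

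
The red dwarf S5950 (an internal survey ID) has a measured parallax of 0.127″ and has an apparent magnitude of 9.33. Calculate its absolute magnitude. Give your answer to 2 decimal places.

d = 1/p = 1/0.127″ = 7.874 pc
5 log₁₀(d/10 pc) = 5 log₁₀(7.874) − 5 = -0.519
M = m − 5 log₁₀(d/10) = 9.33 + 0.519 = 9.849

M ≈ 9.85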